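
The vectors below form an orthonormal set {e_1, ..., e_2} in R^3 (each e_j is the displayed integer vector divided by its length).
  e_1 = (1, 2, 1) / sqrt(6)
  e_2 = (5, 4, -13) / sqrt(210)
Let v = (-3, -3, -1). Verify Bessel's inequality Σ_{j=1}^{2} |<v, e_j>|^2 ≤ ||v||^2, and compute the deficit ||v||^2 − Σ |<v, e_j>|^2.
Σ |<v, e_j>|^2 = 88/5; ||v||^2 = 19; deficit = 7/5

Write each e_j = u_j / sqrt(<u_j, u_j>) where u_j is the displayed integer vector. Then <v, e_j> = <v, u_j> / sqrt(<u_j, u_j>), so |<v, e_j>|^2 = <v, u_j>^2 / <u_j, u_j>.
Coefficients: <v, e_1> = -10/sqrt(6), <v, e_2> = -14/sqrt(210).
Square and sum: Σ |<v, e_j>|^2 = 88/5.
Compute ||v||^2 = v·v = 19.
Deficit = 19 − 88/5 = 7/5 ≥ 0, confirming Bessel's inequality. (The deficit equals ||v − Σ <v,e_j> e_j||^2, the squared distance from v to span{e_j}.)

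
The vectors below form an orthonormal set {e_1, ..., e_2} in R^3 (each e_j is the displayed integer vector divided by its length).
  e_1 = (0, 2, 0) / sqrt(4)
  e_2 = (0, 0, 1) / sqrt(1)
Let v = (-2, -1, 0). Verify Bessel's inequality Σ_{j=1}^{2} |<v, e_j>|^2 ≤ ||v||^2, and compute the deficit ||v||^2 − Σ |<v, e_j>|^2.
Σ |<v, e_j>|^2 = 1; ||v||^2 = 5; deficit = 4

Write each e_j = u_j / sqrt(<u_j, u_j>) where u_j is the displayed integer vector. Then <v, e_j> = <v, u_j> / sqrt(<u_j, u_j>), so |<v, e_j>|^2 = <v, u_j>^2 / <u_j, u_j>.
Coefficients: <v, e_1> = -2/sqrt(4), <v, e_2> = 0/sqrt(1).
Square and sum: Σ |<v, e_j>|^2 = 1.
Compute ||v||^2 = v·v = 5.
Deficit = 5 − 1 = 4 ≥ 0, confirming Bessel's inequality. (The deficit equals ||v − Σ <v,e_j> e_j||^2, the squared distance from v to span{e_j}.)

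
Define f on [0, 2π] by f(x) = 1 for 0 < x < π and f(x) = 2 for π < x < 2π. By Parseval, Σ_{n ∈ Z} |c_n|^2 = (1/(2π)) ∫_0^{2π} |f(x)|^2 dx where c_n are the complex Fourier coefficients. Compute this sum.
Σ |c_n|^2 = 5/2

Parseval equates the L^2 energy of f (normalised by 1/(2π)) with the ℓ^2 sum of its Fourier coefficients: (1/(2π)) ∫_0^{2π} |f|^2 = Σ |c_n|^2.
Compute the left side: (1/(2π)) [∫_0^π 1^2 dx + ∫_π^{2π} 2^2 dx] = (1/(2π)) · (1π + 4π) = (1 + 4)/2 = 5/2.
So Σ_{n ∈ Z} |c_n|^2 = 5/2.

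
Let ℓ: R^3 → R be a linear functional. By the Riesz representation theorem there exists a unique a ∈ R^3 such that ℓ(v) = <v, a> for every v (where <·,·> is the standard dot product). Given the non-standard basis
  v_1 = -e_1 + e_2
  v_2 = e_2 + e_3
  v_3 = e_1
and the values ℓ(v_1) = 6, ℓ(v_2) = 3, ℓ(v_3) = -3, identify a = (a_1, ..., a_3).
a = (-3, 3, 0)

Write a = (a_1, ..., a_3) in the standard basis. For each basis vector v_i, ℓ(v_i) = <v_i, a> is a linear equation in the a_j's. Collect the n equations into a matrix system V a = ℓ, where row i of V is v_i (expressed in the standard basis). Since V is invertible (lower-triangular with 1s on the diagonal, up to permutation), solve by back-substitution:
  V =
[[-1, 1, 0],
 [0, 1, 1],
 [1, 0, 0]]
  V a = (6, 3, -3)
Solving gives a = (-3, 3, 0).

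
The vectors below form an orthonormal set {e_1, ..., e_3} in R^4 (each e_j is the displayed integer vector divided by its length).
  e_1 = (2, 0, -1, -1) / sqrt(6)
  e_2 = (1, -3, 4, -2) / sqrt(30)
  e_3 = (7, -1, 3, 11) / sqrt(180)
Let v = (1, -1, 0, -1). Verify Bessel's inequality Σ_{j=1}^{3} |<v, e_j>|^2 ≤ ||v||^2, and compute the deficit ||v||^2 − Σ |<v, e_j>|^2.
Σ |<v, e_j>|^2 = 11/4; ||v||^2 = 3; deficit = 1/4

Write each e_j = u_j / sqrt(<u_j, u_j>) where u_j is the displayed integer vector. Then <v, e_j> = <v, u_j> / sqrt(<u_j, u_j>), so |<v, e_j>|^2 = <v, u_j>^2 / <u_j, u_j>.
Coefficients: <v, e_1> = 3/sqrt(6), <v, e_2> = 6/sqrt(30), <v, e_3> = -3/sqrt(180).
Square and sum: Σ |<v, e_j>|^2 = 11/4.
Compute ||v||^2 = v·v = 3.
Deficit = 3 − 11/4 = 1/4 ≥ 0, confirming Bessel's inequality. (The deficit equals ||v − Σ <v,e_j> e_j||^2, the squared distance from v to span{e_j}.)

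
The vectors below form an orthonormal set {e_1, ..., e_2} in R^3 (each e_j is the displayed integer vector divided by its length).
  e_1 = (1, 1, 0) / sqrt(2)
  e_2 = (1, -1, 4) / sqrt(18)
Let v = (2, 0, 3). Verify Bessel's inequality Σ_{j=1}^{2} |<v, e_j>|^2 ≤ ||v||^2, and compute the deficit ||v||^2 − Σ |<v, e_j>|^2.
Σ |<v, e_j>|^2 = 116/9; ||v||^2 = 13; deficit = 1/9

Write each e_j = u_j / sqrt(<u_j, u_j>) where u_j is the displayed integer vector. Then <v, e_j> = <v, u_j> / sqrt(<u_j, u_j>), so |<v, e_j>|^2 = <v, u_j>^2 / <u_j, u_j>.
Coefficients: <v, e_1> = 2/sqrt(2), <v, e_2> = 14/sqrt(18).
Square and sum: Σ |<v, e_j>|^2 = 116/9.
Compute ||v||^2 = v·v = 13.
Deficit = 13 − 116/9 = 1/9 ≥ 0, confirming Bessel's inequality. (The deficit equals ||v − Σ <v,e_j> e_j||^2, the squared distance from v to span{e_j}.)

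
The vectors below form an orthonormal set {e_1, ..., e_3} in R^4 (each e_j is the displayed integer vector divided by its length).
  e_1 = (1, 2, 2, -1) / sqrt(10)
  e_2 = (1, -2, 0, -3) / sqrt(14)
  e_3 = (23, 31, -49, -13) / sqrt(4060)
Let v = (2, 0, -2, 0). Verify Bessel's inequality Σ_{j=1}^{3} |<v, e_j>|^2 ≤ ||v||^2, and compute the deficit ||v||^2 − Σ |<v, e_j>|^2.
Σ |<v, e_j>|^2 = 168/29; ||v||^2 = 8; deficit = 64/29

Write each e_j = u_j / sqrt(<u_j, u_j>) where u_j is the displayed integer vector. Then <v, e_j> = <v, u_j> / sqrt(<u_j, u_j>), so |<v, e_j>|^2 = <v, u_j>^2 / <u_j, u_j>.
Coefficients: <v, e_1> = -2/sqrt(10), <v, e_2> = 2/sqrt(14), <v, e_3> = 144/sqrt(4060).
Square and sum: Σ |<v, e_j>|^2 = 168/29.
Compute ||v||^2 = v·v = 8.
Deficit = 8 − 168/29 = 64/29 ≥ 0, confirming Bessel's inequality. (The deficit equals ||v − Σ <v,e_j> e_j||^2, the squared distance from v to span{e_j}.)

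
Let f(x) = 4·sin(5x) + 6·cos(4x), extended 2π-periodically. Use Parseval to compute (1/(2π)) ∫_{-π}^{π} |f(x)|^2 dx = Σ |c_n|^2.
Σ |c_n|^2 = 26

Expand |f|^2 and use orthogonality of {sin(nx), cos(mx)} on [-π, π]:
  ∫_{-π}^{π} sin(nx)^2 dx = π, ∫ cos(mx)^2 dx = π, and cross terms integrate to 0.
So ∫_{-π}^{π} f(x)^2 dx = 4^2 · π + 6^2 · π = (16 + 36)π.
Divide by 2π: (16 + 36)/2 = 26.
By Parseval, this equals Σ |c_n|^2.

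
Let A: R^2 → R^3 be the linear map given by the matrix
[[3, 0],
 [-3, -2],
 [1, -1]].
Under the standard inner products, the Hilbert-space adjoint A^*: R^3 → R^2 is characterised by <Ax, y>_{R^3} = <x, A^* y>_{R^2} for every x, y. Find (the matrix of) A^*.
A^* = A^T =
[[3, -3, 1],
 [0, -2, -1]]

For real matrices with standard dot products, the defining identity <Ax, y> = <x, A^* y> gives (Ax)^T y = x^T (A^*) y, i.e. x^T A^T y = x^T (A^*) y. Since this holds for all x, y, we must have A^* = A^T. Therefore
A^* =
[[3, -3, 1],
 [0, -2, -1]].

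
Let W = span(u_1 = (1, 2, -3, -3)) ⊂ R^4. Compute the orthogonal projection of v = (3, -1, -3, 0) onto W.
proj_W(v) = (10/23, 20/23, -30/23, -30/23)

Set up U = [u_1 | ... | u_1] ∈ R^(4×1). The projector onto W = col(U) is P = U (U^T U)^(-1) U^T.
Compute U^T U =
  [23],
and U^T v = (10).
Solve U^T U · c = U^T v for the coefficients: c = (10/23). The projection is proj_W(v) = U c.
Check: (v - proj_W(v)) · u_1 = 0  (should be 0).
Result: proj_W(v) = (10/23, 20/23, -30/23, -30/23).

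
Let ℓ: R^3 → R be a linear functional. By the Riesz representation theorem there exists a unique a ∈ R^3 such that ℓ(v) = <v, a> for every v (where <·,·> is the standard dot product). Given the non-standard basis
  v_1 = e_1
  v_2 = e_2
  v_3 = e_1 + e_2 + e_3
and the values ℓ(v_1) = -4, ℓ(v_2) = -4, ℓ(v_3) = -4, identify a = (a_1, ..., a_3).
a = (-4, -4, 4)

Write a = (a_1, ..., a_3) in the standard basis. For each basis vector v_i, ℓ(v_i) = <v_i, a> is a linear equation in the a_j's. Collect the n equations into a matrix system V a = ℓ, where row i of V is v_i (expressed in the standard basis). Since V is invertible (lower-triangular with 1s on the diagonal, up to permutation), solve by back-substitution:
  V =
[[1, 0, 0],
 [0, 1, 0],
 [1, 1, 1]]
  V a = (-4, -4, -4)
Solving gives a = (-4, -4, 4).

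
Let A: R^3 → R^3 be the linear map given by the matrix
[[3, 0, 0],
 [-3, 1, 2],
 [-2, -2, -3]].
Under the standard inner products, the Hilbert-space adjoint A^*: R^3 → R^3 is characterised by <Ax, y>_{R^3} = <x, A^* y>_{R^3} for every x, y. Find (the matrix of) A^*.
A^* = A^T =
[[3, -3, -2],
 [0, 1, -2],
 [0, 2, -3]]

For real matrices with standard dot products, the defining identity <Ax, y> = <x, A^* y> gives (Ax)^T y = x^T (A^*) y, i.e. x^T A^T y = x^T (A^*) y. Since this holds for all x, y, we must have A^* = A^T. Therefore
A^* =
[[3, -3, -2],
 [0, 1, -2],
 [0, 2, -3]].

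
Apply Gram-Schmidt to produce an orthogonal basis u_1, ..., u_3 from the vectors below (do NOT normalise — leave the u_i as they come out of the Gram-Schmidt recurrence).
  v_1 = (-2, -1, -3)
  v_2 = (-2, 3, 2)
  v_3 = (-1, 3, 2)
Orthogonal basis:
  u_1 = (-2, -1, -3)
  u_2 = (-19/7, 37/14, 13/14)
  u_3 = (49/213, 70/213, -56/213)

Apply the Gram-Schmidt recurrence
  u_1 = v_1
  u_i = v_i − Σ_{j<i} ((v_i · u_j) / (u_j · u_j)) · u_j.

Step by step this gives:
  u_1 = (-2, -1, -3)
  u_2 = (-19/7, 37/14, 13/14)
  u_3 = (49/213, 70/213, -56/213)

Orthogonality check:
  u_2 · u_1 = 0 (should be 0)
  u_3 · u_1 = 0 (should be 0)
  u_3 · u_2 = 0 (should be 0)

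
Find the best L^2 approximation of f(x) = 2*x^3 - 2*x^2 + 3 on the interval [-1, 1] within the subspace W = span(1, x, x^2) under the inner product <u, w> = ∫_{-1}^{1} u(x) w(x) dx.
g(x) = -2*x^2 + 6*x/5 + 3

The best approximation g ∈ W is the orthogonal projection of f onto W. Writing g = a_0 + a_1 x + a_2 x^2, the coefficients solve the normal equations G · a = b where
  G_{ij} = <φ_i, φ_j> and b_i = <f, φ_i>, with φ_0 = 1, φ_1 = x, φ_2 = x^2.
G =
  [2, 0, 2/3]
  [0, 2/3, 0]
  [2/3, 0, 2/5],
b = (14/3, 4/5, 6/5).
Solving gives a_0 = 3, a_1 = 6/5, a_2 = -2, so
  g(x) = -2*x^2 + 6*x/5 + 3.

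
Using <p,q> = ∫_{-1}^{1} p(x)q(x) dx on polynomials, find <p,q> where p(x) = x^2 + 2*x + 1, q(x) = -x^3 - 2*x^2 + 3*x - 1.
<p,q> = -8/5

Expand the product: p(x)·q(x) = -x^5 - 4*x^4 - 2*x^3 + 3*x^2 + x - 1.
∫_{-1}^{1} of each monomial x^k gives [2/(k+1) if k even, 0 if k odd]. Integrating term-by-term (or equivalently evaluating the antiderivative F(x) = -x^6/6 - 4*x^5/5 - x^4/2 + x^3 + x^2/2 - x at the endpoints):
  F(1) − F(−1) = -29/30 − (19/30) = -8/5.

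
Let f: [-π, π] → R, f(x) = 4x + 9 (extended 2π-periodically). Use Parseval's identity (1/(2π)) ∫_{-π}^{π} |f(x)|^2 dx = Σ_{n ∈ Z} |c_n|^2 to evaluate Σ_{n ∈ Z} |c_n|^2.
Σ |c_n|^2 = 16π^2/3 + 81

Expand and integrate term by term over [-π, π]:
  ∫ (4x)^2 dx = 16·(2π^3/3); ∫ 2·4·(9)·x dx = 0 (odd integrand); ∫ 9^2 dx = 81·2π.
So (1/(2π)) ∫_{-π}^{π} (4x + 9)^2 dx = 16π^2/3 + 81 = 16π^2/3 + 81.
Parseval ⇒ Σ |c_n|^2 = 16π^2/3 + 81.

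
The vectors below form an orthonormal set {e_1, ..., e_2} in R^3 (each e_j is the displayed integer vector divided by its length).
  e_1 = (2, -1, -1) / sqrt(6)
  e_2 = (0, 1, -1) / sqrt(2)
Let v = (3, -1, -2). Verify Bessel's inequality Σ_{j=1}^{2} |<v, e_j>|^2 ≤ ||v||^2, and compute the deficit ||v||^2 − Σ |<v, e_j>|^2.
Σ |<v, e_j>|^2 = 14; ||v||^2 = 14; deficit = 0

Write each e_j = u_j / sqrt(<u_j, u_j>) where u_j is the displayed integer vector. Then <v, e_j> = <v, u_j> / sqrt(<u_j, u_j>), so |<v, e_j>|^2 = <v, u_j>^2 / <u_j, u_j>.
Coefficients: <v, e_1> = 9/sqrt(6), <v, e_2> = 1/sqrt(2).
Square and sum: Σ |<v, e_j>|^2 = 14.
Compute ||v||^2 = v·v = 14.
Deficit = 14 − 14 = 0 ≥ 0, confirming Bessel's inequality. (The deficit equals ||v − Σ <v,e_j> e_j||^2, the squared distance from v to span{e_j}.)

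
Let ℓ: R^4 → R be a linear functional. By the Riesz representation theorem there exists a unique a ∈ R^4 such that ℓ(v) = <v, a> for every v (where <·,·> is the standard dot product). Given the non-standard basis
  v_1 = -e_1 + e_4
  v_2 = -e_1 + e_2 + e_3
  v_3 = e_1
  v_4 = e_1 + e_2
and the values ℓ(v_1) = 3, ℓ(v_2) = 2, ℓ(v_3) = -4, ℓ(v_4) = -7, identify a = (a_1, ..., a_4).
a = (-4, -3, 1, -1)

Write a = (a_1, ..., a_4) in the standard basis. For each basis vector v_i, ℓ(v_i) = <v_i, a> is a linear equation in the a_j's. Collect the n equations into a matrix system V a = ℓ, where row i of V is v_i (expressed in the standard basis). Since V is invertible (lower-triangular with 1s on the diagonal, up to permutation), solve by back-substitution:
  V =
[[-1, 0, 0, 1],
 [-1, 1, 1, 0],
 [1, 0, 0, 0],
 [1, 1, 0, 0]]
  V a = (3, 2, -4, -7)
Solving gives a = (-4, -3, 1, -1).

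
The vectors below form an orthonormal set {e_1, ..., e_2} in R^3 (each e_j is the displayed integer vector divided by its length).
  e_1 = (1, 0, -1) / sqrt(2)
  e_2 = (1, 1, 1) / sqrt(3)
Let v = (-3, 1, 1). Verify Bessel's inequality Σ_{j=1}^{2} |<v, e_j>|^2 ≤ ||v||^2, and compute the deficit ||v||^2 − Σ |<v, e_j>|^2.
Σ |<v, e_j>|^2 = 25/3; ||v||^2 = 11; deficit = 8/3

Write each e_j = u_j / sqrt(<u_j, u_j>) where u_j is the displayed integer vector. Then <v, e_j> = <v, u_j> / sqrt(<u_j, u_j>), so |<v, e_j>|^2 = <v, u_j>^2 / <u_j, u_j>.
Coefficients: <v, e_1> = -4/sqrt(2), <v, e_2> = -1/sqrt(3).
Square and sum: Σ |<v, e_j>|^2 = 25/3.
Compute ||v||^2 = v·v = 11.
Deficit = 11 − 25/3 = 8/3 ≥ 0, confirming Bessel's inequality. (The deficit equals ||v − Σ <v,e_j> e_j||^2, the squared distance from v to span{e_j}.)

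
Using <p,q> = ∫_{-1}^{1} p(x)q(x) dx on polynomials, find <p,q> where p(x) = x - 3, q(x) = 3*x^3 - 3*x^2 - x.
<p,q> = 98/15

Expand the product: p(x)·q(x) = 3*x^4 - 12*x^3 + 8*x^2 + 3*x.
∫_{-1}^{1} of each monomial x^k gives [2/(k+1) if k even, 0 if k odd]. Integrating term-by-term (or equivalently evaluating the antiderivative F(x) = 3*x^5/5 - 3*x^4 + 8*x^3/3 + 3*x^2/2 at the endpoints):
  F(1) − F(−1) = 53/30 − (-143/30) = 98/15.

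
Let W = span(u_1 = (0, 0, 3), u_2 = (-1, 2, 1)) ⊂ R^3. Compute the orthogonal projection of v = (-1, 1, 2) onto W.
proj_W(v) = (-3/5, 6/5, 2)

Set up U = [u_1 | ... | u_2] ∈ R^(3×2). The projector onto W = col(U) is P = U (U^T U)^(-1) U^T.
Compute U^T U =
  [9, 3]
  [3, 6],
and U^T v = (6, 5).
Solve U^T U · c = U^T v for the coefficients: c = (7/15, 3/5). The projection is proj_W(v) = U c.
Check: (v - proj_W(v)) · u_1 = 0  (should be 0).
Check: (v - proj_W(v)) · u_2 = 0  (should be 0).
Result: proj_W(v) = (-3/5, 6/5, 2).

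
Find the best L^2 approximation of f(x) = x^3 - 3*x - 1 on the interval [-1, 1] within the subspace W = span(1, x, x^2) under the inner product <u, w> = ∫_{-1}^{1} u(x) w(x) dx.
g(x) = -12*x/5 - 1

The best approximation g ∈ W is the orthogonal projection of f onto W. Writing g = a_0 + a_1 x + a_2 x^2, the coefficients solve the normal equations G · a = b where
  G_{ij} = <φ_i, φ_j> and b_i = <f, φ_i>, with φ_0 = 1, φ_1 = x, φ_2 = x^2.
G =
  [2, 0, 2/3]
  [0, 2/3, 0]
  [2/3, 0, 2/5],
b = (-2, -8/5, -2/3).
Solving gives a_0 = -1, a_1 = -12/5, a_2 = 0, so
  g(x) = -12*x/5 - 1.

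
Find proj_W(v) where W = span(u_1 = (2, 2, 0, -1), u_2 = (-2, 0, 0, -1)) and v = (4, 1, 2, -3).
proj_W(v) = (28/9, 25/9, 0, -11/9)

Set up U = [u_1 | ... | u_2] ∈ R^(4×2). The projector onto W = col(U) is P = U (U^T U)^(-1) U^T.
Compute U^T U =
  [9, -3]
  [-3, 5],
and U^T v = (13, -5).
Solve U^T U · c = U^T v for the coefficients: c = (25/18, -1/6). The projection is proj_W(v) = U c.
Check: (v - proj_W(v)) · u_1 = 0  (should be 0).
Check: (v - proj_W(v)) · u_2 = 0  (should be 0).
Result: proj_W(v) = (28/9, 25/9, 0, -11/9).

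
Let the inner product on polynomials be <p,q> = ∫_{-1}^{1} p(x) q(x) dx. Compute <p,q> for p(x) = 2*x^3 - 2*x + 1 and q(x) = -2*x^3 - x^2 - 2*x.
<p,q> = 6/7

Expand the product: p(x)·q(x) = -4*x^6 - 2*x^5 + 3*x^2 - 2*x.
∫_{-1}^{1} of each monomial x^k gives [2/(k+1) if k even, 0 if k odd]. Integrating term-by-term (or equivalently evaluating the antiderivative F(x) = -4*x^7/7 - x^6/3 + x^3 - x^2 at the endpoints):
  F(1) − F(−1) = -19/21 − (-37/21) = 6/7.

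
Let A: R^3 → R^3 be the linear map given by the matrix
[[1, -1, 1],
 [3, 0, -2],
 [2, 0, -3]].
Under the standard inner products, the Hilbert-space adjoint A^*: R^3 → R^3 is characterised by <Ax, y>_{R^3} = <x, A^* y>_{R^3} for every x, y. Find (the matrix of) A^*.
A^* = A^T =
[[1, 3, 2],
 [-1, 0, 0],
 [1, -2, -3]]

For real matrices with standard dot products, the defining identity <Ax, y> = <x, A^* y> gives (Ax)^T y = x^T (A^*) y, i.e. x^T A^T y = x^T (A^*) y. Since this holds for all x, y, we must have A^* = A^T. Therefore
A^* =
[[1, 3, 2],
 [-1, 0, 0],
 [1, -2, -3]].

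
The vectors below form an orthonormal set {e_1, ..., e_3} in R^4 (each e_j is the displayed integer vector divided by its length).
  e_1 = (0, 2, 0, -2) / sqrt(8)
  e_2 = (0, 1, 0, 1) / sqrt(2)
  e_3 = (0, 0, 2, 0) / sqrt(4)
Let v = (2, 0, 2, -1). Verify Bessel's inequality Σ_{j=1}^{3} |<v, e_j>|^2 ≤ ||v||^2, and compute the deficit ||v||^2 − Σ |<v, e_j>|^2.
Σ |<v, e_j>|^2 = 5; ||v||^2 = 9; deficit = 4

Write each e_j = u_j / sqrt(<u_j, u_j>) where u_j is the displayed integer vector. Then <v, e_j> = <v, u_j> / sqrt(<u_j, u_j>), so |<v, e_j>|^2 = <v, u_j>^2 / <u_j, u_j>.
Coefficients: <v, e_1> = 2/sqrt(8), <v, e_2> = -1/sqrt(2), <v, e_3> = 4/sqrt(4).
Square and sum: Σ |<v, e_j>|^2 = 5.
Compute ||v||^2 = v·v = 9.
Deficit = 9 − 5 = 4 ≥ 0, confirming Bessel's inequality. (The deficit equals ||v − Σ <v,e_j> e_j||^2, the squared distance from v to span{e_j}.)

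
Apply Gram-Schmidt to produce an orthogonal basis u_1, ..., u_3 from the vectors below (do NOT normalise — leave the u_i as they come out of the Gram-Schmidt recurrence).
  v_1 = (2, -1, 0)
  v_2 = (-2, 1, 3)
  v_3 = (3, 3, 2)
Orthogonal basis:
  u_1 = (2, -1, 0)
  u_2 = (0, 0, 3)
  u_3 = (9/5, 18/5, 0)

Apply the Gram-Schmidt recurrence
  u_1 = v_1
  u_i = v_i − Σ_{j<i} ((v_i · u_j) / (u_j · u_j)) · u_j.

Step by step this gives:
  u_1 = (2, -1, 0)
  u_2 = (0, 0, 3)
  u_3 = (9/5, 18/5, 0)

Orthogonality check:
  u_2 · u_1 = 0 (should be 0)
  u_3 · u_1 = 0 (should be 0)
  u_3 · u_2 = 0 (should be 0)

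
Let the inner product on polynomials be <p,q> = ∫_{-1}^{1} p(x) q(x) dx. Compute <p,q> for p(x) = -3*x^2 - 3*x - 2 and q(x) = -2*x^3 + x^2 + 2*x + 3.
<p,q> = -332/15

Expand the product: p(x)·q(x) = 6*x^5 + 3*x^4 - 5*x^3 - 17*x^2 - 13*x - 6.
∫_{-1}^{1} of each monomial x^k gives [2/(k+1) if k even, 0 if k odd]. Integrating term-by-term (or equivalently evaluating the antiderivative F(x) = x^6 + 3*x^5/5 - 5*x^4/4 - 17*x^3/3 - 13*x^2/2 - 6*x at the endpoints):
  F(1) − F(−1) = -1069/60 − (259/60) = -332/15.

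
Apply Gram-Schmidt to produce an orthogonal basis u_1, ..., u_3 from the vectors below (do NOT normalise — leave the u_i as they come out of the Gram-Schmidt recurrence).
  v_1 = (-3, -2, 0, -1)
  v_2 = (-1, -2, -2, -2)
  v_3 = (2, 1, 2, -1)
Orthogonal basis:
  u_1 = (-3, -2, 0, -1)
  u_2 = (13/14, -5/7, -2, -19/14)
  u_3 = (70/101, -15/101, 160/101, -180/101)

Apply the Gram-Schmidt recurrence
  u_1 = v_1
  u_i = v_i − Σ_{j<i} ((v_i · u_j) / (u_j · u_j)) · u_j.

Step by step this gives:
  u_1 = (-3, -2, 0, -1)
  u_2 = (13/14, -5/7, -2, -19/14)
  u_3 = (70/101, -15/101, 160/101, -180/101)

Orthogonality check:
  u_2 · u_1 = 0 (should be 0)
  u_3 · u_1 = 0 (should be 0)
  u_3 · u_2 = 0 (should be 0)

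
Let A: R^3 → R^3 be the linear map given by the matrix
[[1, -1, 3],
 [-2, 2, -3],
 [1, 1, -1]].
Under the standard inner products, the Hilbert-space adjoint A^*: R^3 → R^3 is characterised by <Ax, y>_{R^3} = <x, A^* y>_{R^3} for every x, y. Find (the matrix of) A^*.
A^* = A^T =
[[1, -2, 1],
 [-1, 2, 1],
 [3, -3, -1]]

For real matrices with standard dot products, the defining identity <Ax, y> = <x, A^* y> gives (Ax)^T y = x^T (A^*) y, i.e. x^T A^T y = x^T (A^*) y. Since this holds for all x, y, we must have A^* = A^T. Therefore
A^* =
[[1, -2, 1],
 [-1, 2, 1],
 [3, -3, -1]].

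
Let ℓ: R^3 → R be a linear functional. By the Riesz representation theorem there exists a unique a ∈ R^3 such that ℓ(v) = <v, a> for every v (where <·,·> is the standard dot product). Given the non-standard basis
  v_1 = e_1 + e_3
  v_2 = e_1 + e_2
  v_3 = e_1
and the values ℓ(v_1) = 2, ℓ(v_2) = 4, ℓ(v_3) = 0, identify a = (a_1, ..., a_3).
a = (0, 4, 2)

Write a = (a_1, ..., a_3) in the standard basis. For each basis vector v_i, ℓ(v_i) = <v_i, a> is a linear equation in the a_j's. Collect the n equations into a matrix system V a = ℓ, where row i of V is v_i (expressed in the standard basis). Since V is invertible (lower-triangular with 1s on the diagonal, up to permutation), solve by back-substitution:
  V =
[[1, 0, 1],
 [1, 1, 0],
 [1, 0, 0]]
  V a = (2, 4, 0)
Solving gives a = (0, 4, 2).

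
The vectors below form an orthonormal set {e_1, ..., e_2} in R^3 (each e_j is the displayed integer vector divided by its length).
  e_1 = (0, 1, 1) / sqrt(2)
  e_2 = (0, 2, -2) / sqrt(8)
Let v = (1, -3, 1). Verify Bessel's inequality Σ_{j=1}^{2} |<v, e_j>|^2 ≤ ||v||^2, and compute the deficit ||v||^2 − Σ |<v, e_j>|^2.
Σ |<v, e_j>|^2 = 10; ||v||^2 = 11; deficit = 1

Write each e_j = u_j / sqrt(<u_j, u_j>) where u_j is the displayed integer vector. Then <v, e_j> = <v, u_j> / sqrt(<u_j, u_j>), so |<v, e_j>|^2 = <v, u_j>^2 / <u_j, u_j>.
Coefficients: <v, e_1> = -2/sqrt(2), <v, e_2> = -8/sqrt(8).
Square and sum: Σ |<v, e_j>|^2 = 10.
Compute ||v||^2 = v·v = 11.
Deficit = 11 − 10 = 1 ≥ 0, confirming Bessel's inequality. (The deficit equals ||v − Σ <v,e_j> e_j||^2, the squared distance from v to span{e_j}.)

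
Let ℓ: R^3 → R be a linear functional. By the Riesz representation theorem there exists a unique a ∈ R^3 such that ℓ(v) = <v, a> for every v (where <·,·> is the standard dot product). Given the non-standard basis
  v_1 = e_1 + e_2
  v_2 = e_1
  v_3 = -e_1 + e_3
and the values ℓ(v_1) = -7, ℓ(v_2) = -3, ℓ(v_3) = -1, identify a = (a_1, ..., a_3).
a = (-3, -4, -4)

Write a = (a_1, ..., a_3) in the standard basis. For each basis vector v_i, ℓ(v_i) = <v_i, a> is a linear equation in the a_j's. Collect the n equations into a matrix system V a = ℓ, where row i of V is v_i (expressed in the standard basis). Since V is invertible (lower-triangular with 1s on the diagonal, up to permutation), solve by back-substitution:
  V =
[[1, 1, 0],
 [1, 0, 0],
 [-1, 0, 1]]
  V a = (-7, -3, -1)
Solving gives a = (-3, -4, -4).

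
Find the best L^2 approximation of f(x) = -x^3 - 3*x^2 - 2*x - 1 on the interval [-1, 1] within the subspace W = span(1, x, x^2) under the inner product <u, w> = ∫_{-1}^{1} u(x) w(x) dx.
g(x) = -3*x^2 - 13*x/5 - 1

The best approximation g ∈ W is the orthogonal projection of f onto W. Writing g = a_0 + a_1 x + a_2 x^2, the coefficients solve the normal equations G · a = b where
  G_{ij} = <φ_i, φ_j> and b_i = <f, φ_i>, with φ_0 = 1, φ_1 = x, φ_2 = x^2.
G =
  [2, 0, 2/3]
  [0, 2/3, 0]
  [2/3, 0, 2/5],
b = (-4, -26/15, -28/15).
Solving gives a_0 = -1, a_1 = -13/5, a_2 = -3, so
  g(x) = -3*x^2 - 13*x/5 - 1.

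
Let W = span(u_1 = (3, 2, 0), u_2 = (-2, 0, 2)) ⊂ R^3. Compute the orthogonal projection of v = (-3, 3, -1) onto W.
proj_W(v) = (-1, 0, 1)

Set up U = [u_1 | ... | u_2] ∈ R^(3×2). The projector onto W = col(U) is P = U (U^T U)^(-1) U^T.
Compute U^T U =
  [13, -6]
  [-6, 8],
and U^T v = (-3, 4).
Solve U^T U · c = U^T v for the coefficients: c = (0, 1/2). The projection is proj_W(v) = U c.
Check: (v - proj_W(v)) · u_1 = 0  (should be 0).
Check: (v - proj_W(v)) · u_2 = 0  (should be 0).
Result: proj_W(v) = (-1, 0, 1).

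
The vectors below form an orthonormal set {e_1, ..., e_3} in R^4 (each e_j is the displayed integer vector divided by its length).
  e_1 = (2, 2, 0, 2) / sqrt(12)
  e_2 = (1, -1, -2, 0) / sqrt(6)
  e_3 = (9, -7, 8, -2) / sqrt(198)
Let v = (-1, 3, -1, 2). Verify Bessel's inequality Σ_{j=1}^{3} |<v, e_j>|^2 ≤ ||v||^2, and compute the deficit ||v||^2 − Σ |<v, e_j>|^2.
Σ |<v, e_j>|^2 = 164/11; ||v||^2 = 15; deficit = 1/11

Write each e_j = u_j / sqrt(<u_j, u_j>) where u_j is the displayed integer vector. Then <v, e_j> = <v, u_j> / sqrt(<u_j, u_j>), so |<v, e_j>|^2 = <v, u_j>^2 / <u_j, u_j>.
Coefficients: <v, e_1> = 8/sqrt(12), <v, e_2> = -2/sqrt(6), <v, e_3> = -42/sqrt(198).
Square and sum: Σ |<v, e_j>|^2 = 164/11.
Compute ||v||^2 = v·v = 15.
Deficit = 15 − 164/11 = 1/11 ≥ 0, confirming Bessel's inequality. (The deficit equals ||v − Σ <v,e_j> e_j||^2, the squared distance from v to span{e_j}.)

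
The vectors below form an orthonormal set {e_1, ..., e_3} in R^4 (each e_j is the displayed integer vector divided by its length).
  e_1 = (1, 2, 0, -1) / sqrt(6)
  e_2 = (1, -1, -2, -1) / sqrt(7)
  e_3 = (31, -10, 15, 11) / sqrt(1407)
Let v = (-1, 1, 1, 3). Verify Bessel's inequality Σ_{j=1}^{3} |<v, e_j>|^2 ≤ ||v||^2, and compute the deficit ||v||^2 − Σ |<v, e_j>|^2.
Σ |<v, e_j>|^2 = 516/67; ||v||^2 = 12; deficit = 288/67

Write each e_j = u_j / sqrt(<u_j, u_j>) where u_j is the displayed integer vector. Then <v, e_j> = <v, u_j> / sqrt(<u_j, u_j>), so |<v, e_j>|^2 = <v, u_j>^2 / <u_j, u_j>.
Coefficients: <v, e_1> = -2/sqrt(6), <v, e_2> = -7/sqrt(7), <v, e_3> = 7/sqrt(1407).
Square and sum: Σ |<v, e_j>|^2 = 516/67.
Compute ||v||^2 = v·v = 12.
Deficit = 12 − 516/67 = 288/67 ≥ 0, confirming Bessel's inequality. (The deficit equals ||v − Σ <v,e_j> e_j||^2, the squared distance from v to span{e_j}.)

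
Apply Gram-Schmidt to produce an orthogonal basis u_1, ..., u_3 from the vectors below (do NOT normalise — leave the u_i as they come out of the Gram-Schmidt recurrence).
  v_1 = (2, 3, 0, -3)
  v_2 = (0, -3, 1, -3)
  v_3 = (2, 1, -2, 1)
Orthogonal basis:
  u_1 = (2, 3, 0, -3)
  u_2 = (0, -3, 1, -3)
  u_3 = (18/11, -169/209, -30/19, 59/209)

Apply the Gram-Schmidt recurrence
  u_1 = v_1
  u_i = v_i − Σ_{j<i} ((v_i · u_j) / (u_j · u_j)) · u_j.

Step by step this gives:
  u_1 = (2, 3, 0, -3)
  u_2 = (0, -3, 1, -3)
  u_3 = (18/11, -169/209, -30/19, 59/209)

Orthogonality check:
  u_2 · u_1 = 0 (should be 0)
  u_3 · u_1 = 0 (should be 0)
  u_3 · u_2 = 0 (should be 0)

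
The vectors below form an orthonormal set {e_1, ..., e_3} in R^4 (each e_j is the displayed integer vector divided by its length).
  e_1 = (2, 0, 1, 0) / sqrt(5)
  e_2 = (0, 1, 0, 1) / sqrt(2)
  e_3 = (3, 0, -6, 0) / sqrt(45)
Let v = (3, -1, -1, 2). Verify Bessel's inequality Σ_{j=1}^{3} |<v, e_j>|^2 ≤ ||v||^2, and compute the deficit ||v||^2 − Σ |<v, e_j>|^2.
Σ |<v, e_j>|^2 = 21/2; ||v||^2 = 15; deficit = 9/2

Write each e_j = u_j / sqrt(<u_j, u_j>) where u_j is the displayed integer vector. Then <v, e_j> = <v, u_j> / sqrt(<u_j, u_j>), so |<v, e_j>|^2 = <v, u_j>^2 / <u_j, u_j>.
Coefficients: <v, e_1> = 5/sqrt(5), <v, e_2> = 1/sqrt(2), <v, e_3> = 15/sqrt(45).
Square and sum: Σ |<v, e_j>|^2 = 21/2.
Compute ||v||^2 = v·v = 15.
Deficit = 15 − 21/2 = 9/2 ≥ 0, confirming Bessel's inequality. (The deficit equals ||v − Σ <v,e_j> e_j||^2, the squared distance from v to span{e_j}.)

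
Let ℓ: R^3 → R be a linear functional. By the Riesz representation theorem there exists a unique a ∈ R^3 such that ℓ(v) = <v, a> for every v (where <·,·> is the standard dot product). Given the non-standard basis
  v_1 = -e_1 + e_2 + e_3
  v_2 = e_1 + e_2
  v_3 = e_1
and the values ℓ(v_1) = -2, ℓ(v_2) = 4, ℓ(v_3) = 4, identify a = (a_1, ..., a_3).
a = (4, 0, 2)

Write a = (a_1, ..., a_3) in the standard basis. For each basis vector v_i, ℓ(v_i) = <v_i, a> is a linear equation in the a_j's. Collect the n equations into a matrix system V a = ℓ, where row i of V is v_i (expressed in the standard basis). Since V is invertible (lower-triangular with 1s on the diagonal, up to permutation), solve by back-substitution:
  V =
[[-1, 1, 1],
 [1, 1, 0],
 [1, 0, 0]]
  V a = (-2, 4, 4)
Solving gives a = (4, 0, 2).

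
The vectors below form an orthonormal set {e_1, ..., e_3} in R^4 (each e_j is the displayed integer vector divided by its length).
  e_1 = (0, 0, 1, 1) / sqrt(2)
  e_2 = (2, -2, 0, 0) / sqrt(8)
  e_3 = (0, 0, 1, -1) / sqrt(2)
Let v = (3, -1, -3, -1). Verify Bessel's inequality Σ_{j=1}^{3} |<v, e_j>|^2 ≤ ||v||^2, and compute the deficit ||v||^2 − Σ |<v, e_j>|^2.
Σ |<v, e_j>|^2 = 18; ||v||^2 = 20; deficit = 2

Write each e_j = u_j / sqrt(<u_j, u_j>) where u_j is the displayed integer vector. Then <v, e_j> = <v, u_j> / sqrt(<u_j, u_j>), so |<v, e_j>|^2 = <v, u_j>^2 / <u_j, u_j>.
Coefficients: <v, e_1> = -4/sqrt(2), <v, e_2> = 8/sqrt(8), <v, e_3> = -2/sqrt(2).
Square and sum: Σ |<v, e_j>|^2 = 18.
Compute ||v||^2 = v·v = 20.
Deficit = 20 − 18 = 2 ≥ 0, confirming Bessel's inequality. (The deficit equals ||v − Σ <v,e_j> e_j||^2, the squared distance from v to span{e_j}.)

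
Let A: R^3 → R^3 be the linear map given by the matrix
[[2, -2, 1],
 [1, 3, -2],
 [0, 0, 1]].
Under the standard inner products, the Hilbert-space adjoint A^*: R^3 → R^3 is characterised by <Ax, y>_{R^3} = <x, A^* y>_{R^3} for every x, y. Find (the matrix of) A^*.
A^* = A^T =
[[2, 1, 0],
 [-2, 3, 0],
 [1, -2, 1]]

For real matrices with standard dot products, the defining identity <Ax, y> = <x, A^* y> gives (Ax)^T y = x^T (A^*) y, i.e. x^T A^T y = x^T (A^*) y. Since this holds for all x, y, we must have A^* = A^T. Therefore
A^* =
[[2, 1, 0],
 [-2, 3, 0],
 [1, -2, 1]].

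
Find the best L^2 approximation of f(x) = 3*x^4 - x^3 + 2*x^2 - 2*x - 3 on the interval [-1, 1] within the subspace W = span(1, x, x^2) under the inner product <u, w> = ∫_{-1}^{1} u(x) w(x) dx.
g(x) = 32*x^2/7 - 13*x/5 - 114/35

The best approximation g ∈ W is the orthogonal projection of f onto W. Writing g = a_0 + a_1 x + a_2 x^2, the coefficients solve the normal equations G · a = b where
  G_{ij} = <φ_i, φ_j> and b_i = <f, φ_i>, with φ_0 = 1, φ_1 = x, φ_2 = x^2.
G =
  [2, 0, 2/3]
  [0, 2/3, 0]
  [2/3, 0, 2/5],
b = (-52/15, -26/15, -12/35).
Solving gives a_0 = -114/35, a_1 = -13/5, a_2 = 32/7, so
  g(x) = 32*x^2/7 - 13*x/5 - 114/35.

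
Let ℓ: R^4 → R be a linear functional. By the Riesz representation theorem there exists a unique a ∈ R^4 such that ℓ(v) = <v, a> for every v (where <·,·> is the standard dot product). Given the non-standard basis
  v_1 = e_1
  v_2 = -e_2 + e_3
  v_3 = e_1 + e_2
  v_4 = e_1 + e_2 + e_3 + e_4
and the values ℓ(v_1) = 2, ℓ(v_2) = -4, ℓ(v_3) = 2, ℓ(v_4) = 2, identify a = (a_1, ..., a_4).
a = (2, 0, -4, 4)

Write a = (a_1, ..., a_4) in the standard basis. For each basis vector v_i, ℓ(v_i) = <v_i, a> is a linear equation in the a_j's. Collect the n equations into a matrix system V a = ℓ, where row i of V is v_i (expressed in the standard basis). Since V is invertible (lower-triangular with 1s on the diagonal, up to permutation), solve by back-substitution:
  V =
[[1, 0, 0, 0],
 [0, -1, 1, 0],
 [1, 1, 0, 0],
 [1, 1, 1, 1]]
  V a = (2, -4, 2, 2)
Solving gives a = (2, 0, -4, 4).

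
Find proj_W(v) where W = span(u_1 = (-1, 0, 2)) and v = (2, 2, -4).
proj_W(v) = (2, 0, -4)

Set up U = [u_1 | ... | u_1] ∈ R^(3×1). The projector onto W = col(U) is P = U (U^T U)^(-1) U^T.
Compute U^T U =
  [5],
and U^T v = (-10).
Solve U^T U · c = U^T v for the coefficients: c = (-2). The projection is proj_W(v) = U c.
Check: (v - proj_W(v)) · u_1 = 0  (should be 0).
Result: proj_W(v) = (2, 0, -4).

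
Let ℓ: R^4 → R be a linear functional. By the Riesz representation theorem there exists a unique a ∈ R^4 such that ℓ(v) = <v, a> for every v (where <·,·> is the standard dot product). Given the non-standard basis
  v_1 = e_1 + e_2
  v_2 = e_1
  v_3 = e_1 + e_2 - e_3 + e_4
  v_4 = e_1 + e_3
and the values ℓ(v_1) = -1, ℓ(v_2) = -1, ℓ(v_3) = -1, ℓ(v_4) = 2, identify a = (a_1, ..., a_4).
a = (-1, 0, 3, 3)

Write a = (a_1, ..., a_4) in the standard basis. For each basis vector v_i, ℓ(v_i) = <v_i, a> is a linear equation in the a_j's. Collect the n equations into a matrix system V a = ℓ, where row i of V is v_i (expressed in the standard basis). Since V is invertible (lower-triangular with 1s on the diagonal, up to permutation), solve by back-substitution:
  V =
[[1, 1, 0, 0],
 [1, 0, 0, 0],
 [1, 1, -1, 1],
 [1, 0, 1, 0]]
  V a = (-1, -1, -1, 2)
Solving gives a = (-1, 0, 3, 3).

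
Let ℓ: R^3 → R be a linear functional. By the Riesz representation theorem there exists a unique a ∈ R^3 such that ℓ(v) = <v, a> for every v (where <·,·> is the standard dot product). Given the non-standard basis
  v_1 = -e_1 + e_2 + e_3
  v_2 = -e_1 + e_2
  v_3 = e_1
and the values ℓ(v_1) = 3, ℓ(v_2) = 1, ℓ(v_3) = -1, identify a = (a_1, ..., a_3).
a = (-1, 0, 2)

Write a = (a_1, ..., a_3) in the standard basis. For each basis vector v_i, ℓ(v_i) = <v_i, a> is a linear equation in the a_j's. Collect the n equations into a matrix system V a = ℓ, where row i of V is v_i (expressed in the standard basis). Since V is invertible (lower-triangular with 1s on the diagonal, up to permutation), solve by back-substitution:
  V =
[[-1, 1, 1],
 [-1, 1, 0],
 [1, 0, 0]]
  V a = (3, 1, -1)
Solving gives a = (-1, 0, 2).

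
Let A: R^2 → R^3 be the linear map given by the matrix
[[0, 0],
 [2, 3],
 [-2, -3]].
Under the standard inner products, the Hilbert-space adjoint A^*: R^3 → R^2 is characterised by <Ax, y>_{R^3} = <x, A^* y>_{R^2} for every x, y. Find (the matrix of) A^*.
A^* = A^T =
[[0, 2, -2],
 [0, 3, -3]]

For real matrices with standard dot products, the defining identity <Ax, y> = <x, A^* y> gives (Ax)^T y = x^T (A^*) y, i.e. x^T A^T y = x^T (A^*) y. Since this holds for all x, y, we must have A^* = A^T. Therefore
A^* =
[[0, 2, -2],
 [0, 3, -3]].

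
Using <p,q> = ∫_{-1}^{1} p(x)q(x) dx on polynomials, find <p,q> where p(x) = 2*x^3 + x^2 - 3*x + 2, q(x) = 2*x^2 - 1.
<p,q> = -6/5

Expand the product: p(x)·q(x) = 4*x^5 + 2*x^4 - 8*x^3 + 3*x^2 + 3*x - 2.
∫_{-1}^{1} of each monomial x^k gives [2/(k+1) if k even, 0 if k odd]. Integrating term-by-term (or equivalently evaluating the antiderivative F(x) = 2*x^6/3 + 2*x^5/5 - 2*x^4 + x^3 + 3*x^2/2 - 2*x at the endpoints):
  F(1) − F(−1) = -13/30 − (23/30) = -6/5.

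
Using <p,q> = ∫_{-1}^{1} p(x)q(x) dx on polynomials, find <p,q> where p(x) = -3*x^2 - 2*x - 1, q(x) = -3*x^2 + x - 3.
<p,q> = 244/15

Expand the product: p(x)·q(x) = 9*x^4 + 3*x^3 + 10*x^2 + 5*x + 3.
∫_{-1}^{1} of each monomial x^k gives [2/(k+1) if k even, 0 if k odd]. Integrating term-by-term (or equivalently evaluating the antiderivative F(x) = 9*x^5/5 + 3*x^4/4 + 10*x^3/3 + 5*x^2/2 + 3*x at the endpoints):
  F(1) − F(−1) = 683/60 − (-293/60) = 244/15.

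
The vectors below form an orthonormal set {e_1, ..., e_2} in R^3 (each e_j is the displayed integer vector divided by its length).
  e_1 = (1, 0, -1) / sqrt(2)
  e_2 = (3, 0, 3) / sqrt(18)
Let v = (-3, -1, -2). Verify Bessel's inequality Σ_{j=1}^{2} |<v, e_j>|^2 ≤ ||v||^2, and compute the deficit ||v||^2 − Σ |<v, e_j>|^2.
Σ |<v, e_j>|^2 = 13; ||v||^2 = 14; deficit = 1

Write each e_j = u_j / sqrt(<u_j, u_j>) where u_j is the displayed integer vector. Then <v, e_j> = <v, u_j> / sqrt(<u_j, u_j>), so |<v, e_j>|^2 = <v, u_j>^2 / <u_j, u_j>.
Coefficients: <v, e_1> = -1/sqrt(2), <v, e_2> = -15/sqrt(18).
Square and sum: Σ |<v, e_j>|^2 = 13.
Compute ||v||^2 = v·v = 14.
Deficit = 14 − 13 = 1 ≥ 0, confirming Bessel's inequality. (The deficit equals ||v − Σ <v,e_j> e_j||^2, the squared distance from v to span{e_j}.)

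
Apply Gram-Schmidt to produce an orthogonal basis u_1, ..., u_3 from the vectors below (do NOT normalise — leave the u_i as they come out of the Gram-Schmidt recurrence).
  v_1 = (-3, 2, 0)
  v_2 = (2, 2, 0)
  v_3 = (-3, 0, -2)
Orthogonal basis:
  u_1 = (-3, 2, 0)
  u_2 = (20/13, 30/13, 0)
  u_3 = (0, 0, -2)

Apply the Gram-Schmidt recurrence
  u_1 = v_1
  u_i = v_i − Σ_{j<i} ((v_i · u_j) / (u_j · u_j)) · u_j.

Step by step this gives:
  u_1 = (-3, 2, 0)
  u_2 = (20/13, 30/13, 0)
  u_3 = (0, 0, -2)

Orthogonality check:
  u_2 · u_1 = 0 (should be 0)
  u_3 · u_1 = 0 (should be 0)
  u_3 · u_2 = 0 (should be 0)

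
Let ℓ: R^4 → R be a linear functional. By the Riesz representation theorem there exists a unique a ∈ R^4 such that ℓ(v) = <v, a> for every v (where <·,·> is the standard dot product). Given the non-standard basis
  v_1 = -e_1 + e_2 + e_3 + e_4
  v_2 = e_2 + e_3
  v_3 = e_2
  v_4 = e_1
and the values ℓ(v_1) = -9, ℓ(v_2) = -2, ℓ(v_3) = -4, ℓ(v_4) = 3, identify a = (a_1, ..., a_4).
a = (3, -4, 2, -4)

Write a = (a_1, ..., a_4) in the standard basis. For each basis vector v_i, ℓ(v_i) = <v_i, a> is a linear equation in the a_j's. Collect the n equations into a matrix system V a = ℓ, where row i of V is v_i (expressed in the standard basis). Since V is invertible (lower-triangular with 1s on the diagonal, up to permutation), solve by back-substitution:
  V =
[[-1, 1, 1, 1],
 [0, 1, 1, 0],
 [0, 1, 0, 0],
 [1, 0, 0, 0]]
  V a = (-9, -2, -4, 3)
Solving gives a = (3, -4, 2, -4).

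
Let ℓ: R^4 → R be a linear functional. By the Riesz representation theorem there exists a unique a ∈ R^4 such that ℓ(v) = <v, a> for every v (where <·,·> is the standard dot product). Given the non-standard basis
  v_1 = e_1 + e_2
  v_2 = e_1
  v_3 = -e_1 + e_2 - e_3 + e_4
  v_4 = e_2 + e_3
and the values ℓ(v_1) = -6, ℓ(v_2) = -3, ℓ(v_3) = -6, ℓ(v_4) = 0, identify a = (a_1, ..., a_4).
a = (-3, -3, 3, -3)

Write a = (a_1, ..., a_4) in the standard basis. For each basis vector v_i, ℓ(v_i) = <v_i, a> is a linear equation in the a_j's. Collect the n equations into a matrix system V a = ℓ, where row i of V is v_i (expressed in the standard basis). Since V is invertible (lower-triangular with 1s on the diagonal, up to permutation), solve by back-substitution:
  V =
[[1, 1, 0, 0],
 [1, 0, 0, 0],
 [-1, 1, -1, 1],
 [0, 1, 1, 0]]
  V a = (-6, -3, -6, 0)
Solving gives a = (-3, -3, 3, -3).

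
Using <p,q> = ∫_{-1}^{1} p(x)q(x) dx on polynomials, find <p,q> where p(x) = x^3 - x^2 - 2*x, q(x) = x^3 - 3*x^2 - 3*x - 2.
<p,q> = 506/105

Expand the product: p(x)·q(x) = x^6 - 4*x^5 - 2*x^4 + 7*x^3 + 8*x^2 + 4*x.
∫_{-1}^{1} of each monomial x^k gives [2/(k+1) if k even, 0 if k odd]. Integrating term-by-term (or equivalently evaluating the antiderivative F(x) = x^7/7 - 2*x^6/3 - 2*x^5/5 + 7*x^4/4 + 8*x^3/3 + 2*x^2 at the endpoints):
  F(1) − F(−1) = 769/140 − (283/420) = 506/105.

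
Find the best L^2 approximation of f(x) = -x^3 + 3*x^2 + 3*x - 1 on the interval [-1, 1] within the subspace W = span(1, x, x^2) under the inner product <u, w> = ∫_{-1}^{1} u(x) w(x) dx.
g(x) = 3*x^2 + 12*x/5 - 1

The best approximation g ∈ W is the orthogonal projection of f onto W. Writing g = a_0 + a_1 x + a_2 x^2, the coefficients solve the normal equations G · a = b where
  G_{ij} = <φ_i, φ_j> and b_i = <f, φ_i>, with φ_0 = 1, φ_1 = x, φ_2 = x^2.
G =
  [2, 0, 2/3]
  [0, 2/3, 0]
  [2/3, 0, 2/5],
b = (0, 8/5, 8/15).
Solving gives a_0 = -1, a_1 = 12/5, a_2 = 3, so
  g(x) = 3*x^2 + 12*x/5 - 1.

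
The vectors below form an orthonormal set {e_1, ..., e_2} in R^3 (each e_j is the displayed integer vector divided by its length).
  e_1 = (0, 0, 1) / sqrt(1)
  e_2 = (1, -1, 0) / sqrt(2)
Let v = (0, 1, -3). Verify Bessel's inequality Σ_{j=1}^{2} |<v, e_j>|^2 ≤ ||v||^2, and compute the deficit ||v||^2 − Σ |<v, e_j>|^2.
Σ |<v, e_j>|^2 = 19/2; ||v||^2 = 10; deficit = 1/2

Write each e_j = u_j / sqrt(<u_j, u_j>) where u_j is the displayed integer vector. Then <v, e_j> = <v, u_j> / sqrt(<u_j, u_j>), so |<v, e_j>|^2 = <v, u_j>^2 / <u_j, u_j>.
Coefficients: <v, e_1> = -3/sqrt(1), <v, e_2> = -1/sqrt(2).
Square and sum: Σ |<v, e_j>|^2 = 19/2.
Compute ||v||^2 = v·v = 10.
Deficit = 10 − 19/2 = 1/2 ≥ 0, confirming Bessel's inequality. (The deficit equals ||v − Σ <v,e_j> e_j||^2, the squared distance from v to span{e_j}.)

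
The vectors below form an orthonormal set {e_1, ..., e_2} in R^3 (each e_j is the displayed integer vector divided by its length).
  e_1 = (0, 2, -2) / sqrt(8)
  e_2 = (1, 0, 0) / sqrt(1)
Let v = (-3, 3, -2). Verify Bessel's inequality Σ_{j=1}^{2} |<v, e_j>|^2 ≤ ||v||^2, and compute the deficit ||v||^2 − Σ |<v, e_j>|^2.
Σ |<v, e_j>|^2 = 43/2; ||v||^2 = 22; deficit = 1/2

Write each e_j = u_j / sqrt(<u_j, u_j>) where u_j is the displayed integer vector. Then <v, e_j> = <v, u_j> / sqrt(<u_j, u_j>), so |<v, e_j>|^2 = <v, u_j>^2 / <u_j, u_j>.
Coefficients: <v, e_1> = 10/sqrt(8), <v, e_2> = -3/sqrt(1).
Square and sum: Σ |<v, e_j>|^2 = 43/2.
Compute ||v||^2 = v·v = 22.
Deficit = 22 − 43/2 = 1/2 ≥ 0, confirming Bessel's inequality. (The deficit equals ||v − Σ <v,e_j> e_j||^2, the squared distance from v to span{e_j}.)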